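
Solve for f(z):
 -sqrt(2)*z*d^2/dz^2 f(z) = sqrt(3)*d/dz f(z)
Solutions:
 f(z) = C1 + C2*z^(1 - sqrt(6)/2)


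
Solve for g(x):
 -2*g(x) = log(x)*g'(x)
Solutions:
 g(x) = C1*exp(-2*li(x))


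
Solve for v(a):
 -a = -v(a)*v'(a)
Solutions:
 v(a) = -sqrt(C1 + a^2)
 v(a) = sqrt(C1 + a^2)


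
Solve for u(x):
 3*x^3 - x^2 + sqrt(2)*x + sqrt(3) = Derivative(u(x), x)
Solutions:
 u(x) = C1 + 3*x^4/4 - x^3/3 + sqrt(2)*x^2/2 + sqrt(3)*x


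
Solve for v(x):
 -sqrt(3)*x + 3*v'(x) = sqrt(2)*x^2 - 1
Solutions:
 v(x) = C1 + sqrt(2)*x^3/9 + sqrt(3)*x^2/6 - x/3


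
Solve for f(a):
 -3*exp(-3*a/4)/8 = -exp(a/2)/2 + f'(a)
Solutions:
 f(a) = C1 + exp(a/2) + exp(-3*a/4)/2


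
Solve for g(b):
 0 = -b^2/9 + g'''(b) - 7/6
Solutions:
 g(b) = C1 + C2*b + C3*b^2 + b^5/540 + 7*b^3/36


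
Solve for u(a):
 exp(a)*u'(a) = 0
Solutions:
 u(a) = C1


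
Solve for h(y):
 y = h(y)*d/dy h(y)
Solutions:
 h(y) = -sqrt(C1 + y^2)
 h(y) = sqrt(C1 + y^2)


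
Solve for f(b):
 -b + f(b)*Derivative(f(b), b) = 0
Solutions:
 f(b) = -sqrt(C1 + b^2)
 f(b) = sqrt(C1 + b^2)


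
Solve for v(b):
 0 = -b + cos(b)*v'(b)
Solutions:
 v(b) = C1 + Integral(b/cos(b), b)


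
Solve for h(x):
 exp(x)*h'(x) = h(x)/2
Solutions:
 h(x) = C1*exp(-exp(-x)/2)


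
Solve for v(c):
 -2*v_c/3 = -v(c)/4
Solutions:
 v(c) = C1*exp(3*c/8)


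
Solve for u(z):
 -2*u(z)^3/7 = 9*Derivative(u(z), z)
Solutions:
 u(z) = -3*sqrt(14)*sqrt(-1/(C1 - 2*z))/2
 u(z) = 3*sqrt(14)*sqrt(-1/(C1 - 2*z))/2


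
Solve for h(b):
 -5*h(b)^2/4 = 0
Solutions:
 h(b) = 0


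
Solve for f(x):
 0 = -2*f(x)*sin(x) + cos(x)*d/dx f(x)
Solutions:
 f(x) = C1/cos(x)^2


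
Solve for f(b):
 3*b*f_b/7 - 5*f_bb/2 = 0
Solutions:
 f(b) = C1 + C2*erfi(sqrt(105)*b/35)


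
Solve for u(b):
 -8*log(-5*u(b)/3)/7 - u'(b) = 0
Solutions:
 7*Integral(1/(log(-_y) - log(3) + log(5)), (_y, u(b)))/8 = C1 - b


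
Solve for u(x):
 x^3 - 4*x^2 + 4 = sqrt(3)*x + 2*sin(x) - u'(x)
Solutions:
 u(x) = C1 - x^4/4 + 4*x^3/3 + sqrt(3)*x^2/2 - 4*x - 2*cos(x)


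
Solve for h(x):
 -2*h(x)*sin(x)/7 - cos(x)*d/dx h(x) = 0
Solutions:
 h(x) = C1*cos(x)^(2/7)


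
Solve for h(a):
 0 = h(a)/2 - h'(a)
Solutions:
 h(a) = C1*exp(a/2)


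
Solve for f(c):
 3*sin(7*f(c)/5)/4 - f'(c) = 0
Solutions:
 -3*c/4 + 5*log(cos(7*f(c)/5) - 1)/14 - 5*log(cos(7*f(c)/5) + 1)/14 = C1


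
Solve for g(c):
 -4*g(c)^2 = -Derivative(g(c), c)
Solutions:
 g(c) = -1/(C1 + 4*c)


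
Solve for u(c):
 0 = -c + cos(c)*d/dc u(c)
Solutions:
 u(c) = C1 + Integral(c/cos(c), c)


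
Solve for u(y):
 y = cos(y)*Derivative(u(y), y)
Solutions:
 u(y) = C1 + Integral(y/cos(y), y)


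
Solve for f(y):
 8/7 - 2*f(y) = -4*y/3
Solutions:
 f(y) = 2*y/3 + 4/7


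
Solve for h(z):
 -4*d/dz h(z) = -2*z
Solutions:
 h(z) = C1 + z^2/4


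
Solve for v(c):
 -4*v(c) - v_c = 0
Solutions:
 v(c) = C1*exp(-4*c)


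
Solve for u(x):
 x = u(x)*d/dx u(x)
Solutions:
 u(x) = -sqrt(C1 + x^2)
 u(x) = sqrt(C1 + x^2)


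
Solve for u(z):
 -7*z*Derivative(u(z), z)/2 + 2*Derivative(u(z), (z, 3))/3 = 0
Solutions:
 u(z) = C1 + Integral(C2*airyai(42^(1/3)*z/2) + C3*airybi(42^(1/3)*z/2), z)


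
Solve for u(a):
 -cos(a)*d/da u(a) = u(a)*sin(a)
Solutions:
 u(a) = C1*cos(a)


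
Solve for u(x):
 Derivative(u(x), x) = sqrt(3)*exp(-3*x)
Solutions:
 u(x) = C1 - sqrt(3)*exp(-3*x)/3


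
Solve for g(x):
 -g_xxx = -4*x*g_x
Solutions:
 g(x) = C1 + Integral(C2*airyai(2^(2/3)*x) + C3*airybi(2^(2/3)*x), x)


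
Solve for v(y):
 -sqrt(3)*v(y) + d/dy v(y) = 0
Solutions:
 v(y) = C1*exp(sqrt(3)*y)


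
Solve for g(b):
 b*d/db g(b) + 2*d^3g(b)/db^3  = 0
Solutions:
 g(b) = C1 + Integral(C2*airyai(-2^(2/3)*b/2) + C3*airybi(-2^(2/3)*b/2), b)


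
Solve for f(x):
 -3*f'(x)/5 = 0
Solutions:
 f(x) = C1


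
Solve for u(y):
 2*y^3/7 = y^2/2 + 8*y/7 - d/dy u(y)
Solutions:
 u(y) = C1 - y^4/14 + y^3/6 + 4*y^2/7


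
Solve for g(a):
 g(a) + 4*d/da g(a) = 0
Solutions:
 g(a) = C1*exp(-a/4)


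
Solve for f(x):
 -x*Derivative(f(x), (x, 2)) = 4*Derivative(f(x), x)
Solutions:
 f(x) = C1 + C2/x^3


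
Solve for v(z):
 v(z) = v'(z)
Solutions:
 v(z) = C1*exp(z)


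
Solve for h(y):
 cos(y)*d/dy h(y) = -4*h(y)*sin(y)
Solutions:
 h(y) = C1*cos(y)^4


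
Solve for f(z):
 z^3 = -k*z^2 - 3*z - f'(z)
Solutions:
 f(z) = C1 - k*z^3/3 - z^4/4 - 3*z^2/2


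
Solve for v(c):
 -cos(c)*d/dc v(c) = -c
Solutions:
 v(c) = C1 + Integral(c/cos(c), c)


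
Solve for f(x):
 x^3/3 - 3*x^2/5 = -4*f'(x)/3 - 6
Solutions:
 f(x) = C1 - x^4/16 + 3*x^3/20 - 9*x/2


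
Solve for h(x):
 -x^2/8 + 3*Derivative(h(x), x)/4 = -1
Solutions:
 h(x) = C1 + x^3/18 - 4*x/3


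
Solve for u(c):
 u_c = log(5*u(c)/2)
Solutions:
 Integral(1/(-log(_y) - log(5) + log(2)), (_y, u(c))) = C1 - c


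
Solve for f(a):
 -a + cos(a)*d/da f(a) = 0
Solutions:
 f(a) = C1 + Integral(a/cos(a), a)


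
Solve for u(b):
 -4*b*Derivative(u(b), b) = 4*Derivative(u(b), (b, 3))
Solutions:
 u(b) = C1 + Integral(C2*airyai(-b) + C3*airybi(-b), b)


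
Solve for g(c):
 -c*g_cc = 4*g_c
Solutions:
 g(c) = C1 + C2/c^3


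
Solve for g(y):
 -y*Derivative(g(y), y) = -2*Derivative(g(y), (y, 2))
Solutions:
 g(y) = C1 + C2*erfi(y/2)


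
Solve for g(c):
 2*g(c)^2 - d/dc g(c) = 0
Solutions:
 g(c) = -1/(C1 + 2*c)


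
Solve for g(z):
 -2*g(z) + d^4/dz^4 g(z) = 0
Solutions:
 g(z) = C1*exp(-2^(1/4)*z) + C2*exp(2^(1/4)*z) + C3*sin(2^(1/4)*z) + C4*cos(2^(1/4)*z)


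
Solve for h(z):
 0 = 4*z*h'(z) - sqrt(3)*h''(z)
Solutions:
 h(z) = C1 + C2*erfi(sqrt(2)*3^(3/4)*z/3)


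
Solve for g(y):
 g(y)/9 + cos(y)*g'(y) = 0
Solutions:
 g(y) = C1*(sin(y) - 1)^(1/18)/(sin(y) + 1)^(1/18)


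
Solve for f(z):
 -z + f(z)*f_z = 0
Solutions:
 f(z) = -sqrt(C1 + z^2)
 f(z) = sqrt(C1 + z^2)


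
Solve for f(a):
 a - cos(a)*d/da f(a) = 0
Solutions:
 f(a) = C1 + Integral(a/cos(a), a)


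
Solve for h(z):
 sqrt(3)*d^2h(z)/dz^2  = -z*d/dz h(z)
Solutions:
 h(z) = C1 + C2*erf(sqrt(2)*3^(3/4)*z/6)


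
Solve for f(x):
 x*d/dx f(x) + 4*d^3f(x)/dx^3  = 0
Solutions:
 f(x) = C1 + Integral(C2*airyai(-2^(1/3)*x/2) + C3*airybi(-2^(1/3)*x/2), x)


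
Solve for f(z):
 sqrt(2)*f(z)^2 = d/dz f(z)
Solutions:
 f(z) = -1/(C1 + sqrt(2)*z)


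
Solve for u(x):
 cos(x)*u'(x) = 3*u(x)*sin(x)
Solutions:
 u(x) = C1/cos(x)^3


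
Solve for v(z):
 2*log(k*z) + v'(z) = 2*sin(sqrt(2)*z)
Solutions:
 v(z) = C1 - 2*z*log(k*z) + 2*z - sqrt(2)*cos(sqrt(2)*z)


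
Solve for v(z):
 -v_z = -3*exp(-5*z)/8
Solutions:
 v(z) = C1 - 3*exp(-5*z)/40


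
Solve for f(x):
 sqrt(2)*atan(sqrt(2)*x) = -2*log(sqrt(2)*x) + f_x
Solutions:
 f(x) = C1 + 2*x*log(x) - 2*x + x*log(2) + sqrt(2)*(x*atan(sqrt(2)*x) - sqrt(2)*log(2*x^2 + 1)/4)


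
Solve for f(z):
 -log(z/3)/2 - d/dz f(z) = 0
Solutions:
 f(z) = C1 - z*log(z)/2 + z/2 + z*log(3)/2


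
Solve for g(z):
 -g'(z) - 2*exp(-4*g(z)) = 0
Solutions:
 g(z) = log(-I*(C1 - 8*z)^(1/4))
 g(z) = log(I*(C1 - 8*z)^(1/4))
 g(z) = log(-(C1 - 8*z)^(1/4))
 g(z) = log(C1 - 8*z)/4


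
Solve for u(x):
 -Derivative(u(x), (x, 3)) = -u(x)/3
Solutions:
 u(x) = C3*exp(3^(2/3)*x/3) + (C1*sin(3^(1/6)*x/2) + C2*cos(3^(1/6)*x/2))*exp(-3^(2/3)*x/6)


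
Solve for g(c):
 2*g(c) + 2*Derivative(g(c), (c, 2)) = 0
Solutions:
 g(c) = C1*sin(c) + C2*cos(c)


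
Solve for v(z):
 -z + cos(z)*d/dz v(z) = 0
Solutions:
 v(z) = C1 + Integral(z/cos(z), z)


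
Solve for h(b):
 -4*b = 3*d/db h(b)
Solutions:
 h(b) = C1 - 2*b^2/3


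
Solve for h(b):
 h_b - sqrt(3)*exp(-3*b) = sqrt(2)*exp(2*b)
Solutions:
 h(b) = C1 + sqrt(2)*exp(2*b)/2 - sqrt(3)*exp(-3*b)/3


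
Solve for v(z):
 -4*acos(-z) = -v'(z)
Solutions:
 v(z) = C1 + 4*z*acos(-z) + 4*sqrt(1 - z^2)


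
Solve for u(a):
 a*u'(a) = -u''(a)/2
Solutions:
 u(a) = C1 + C2*erf(a)


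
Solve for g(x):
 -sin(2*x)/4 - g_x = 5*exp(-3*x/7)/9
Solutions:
 g(x) = C1 + cos(2*x)/8 + 35*exp(-3*x/7)/27


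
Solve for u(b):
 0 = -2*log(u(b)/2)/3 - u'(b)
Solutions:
 -3*Integral(1/(-log(_y) + log(2)), (_y, u(b)))/2 = C1 - b


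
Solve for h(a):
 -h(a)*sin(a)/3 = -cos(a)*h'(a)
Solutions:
 h(a) = C1/cos(a)^(1/3)


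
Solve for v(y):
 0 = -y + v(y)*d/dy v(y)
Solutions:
 v(y) = -sqrt(C1 + y^2)
 v(y) = sqrt(C1 + y^2)


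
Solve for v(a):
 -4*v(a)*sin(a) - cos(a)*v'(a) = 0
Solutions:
 v(a) = C1*cos(a)^4


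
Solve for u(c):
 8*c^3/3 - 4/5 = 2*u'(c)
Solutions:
 u(c) = C1 + c^4/3 - 2*c/5


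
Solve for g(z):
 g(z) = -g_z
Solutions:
 g(z) = C1*exp(-z)


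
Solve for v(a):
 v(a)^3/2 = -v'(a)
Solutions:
 v(a) = -sqrt(-1/(C1 - a))
 v(a) = sqrt(-1/(C1 - a))


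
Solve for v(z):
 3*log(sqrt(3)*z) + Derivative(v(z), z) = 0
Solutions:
 v(z) = C1 - 3*z*log(z) - 3*z*log(3)/2 + 3*z


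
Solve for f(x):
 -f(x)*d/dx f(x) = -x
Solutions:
 f(x) = -sqrt(C1 + x^2)
 f(x) = sqrt(C1 + x^2)


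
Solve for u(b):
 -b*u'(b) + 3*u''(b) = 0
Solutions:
 u(b) = C1 + C2*erfi(sqrt(6)*b/6)


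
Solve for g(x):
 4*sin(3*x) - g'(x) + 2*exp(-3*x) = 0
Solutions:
 g(x) = C1 - 4*cos(3*x)/3 - 2*exp(-3*x)/3


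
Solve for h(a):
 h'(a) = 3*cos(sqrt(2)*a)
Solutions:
 h(a) = C1 + 3*sqrt(2)*sin(sqrt(2)*a)/2


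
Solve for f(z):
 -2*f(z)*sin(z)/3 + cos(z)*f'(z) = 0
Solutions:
 f(z) = C1/cos(z)^(2/3)


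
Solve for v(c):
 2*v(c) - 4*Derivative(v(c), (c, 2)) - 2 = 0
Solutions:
 v(c) = C1*exp(-sqrt(2)*c/2) + C2*exp(sqrt(2)*c/2) + 1


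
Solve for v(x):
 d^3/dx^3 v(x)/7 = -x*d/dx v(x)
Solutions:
 v(x) = C1 + Integral(C2*airyai(-7^(1/3)*x) + C3*airybi(-7^(1/3)*x), x)


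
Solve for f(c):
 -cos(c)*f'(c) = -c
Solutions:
 f(c) = C1 + Integral(c/cos(c), c)


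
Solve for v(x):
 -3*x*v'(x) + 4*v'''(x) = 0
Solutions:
 v(x) = C1 + Integral(C2*airyai(6^(1/3)*x/2) + C3*airybi(6^(1/3)*x/2), x)


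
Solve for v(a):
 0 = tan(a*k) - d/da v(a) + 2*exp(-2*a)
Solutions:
 v(a) = C1 - Piecewise((exp(-2*a) - log(tan(a*k)^2 + 1)/(2*k), Ne(k, 0)), (exp(-2*a), True))


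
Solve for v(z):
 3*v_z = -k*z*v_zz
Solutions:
 v(z) = C1 + z^(((re(k) - 3)*re(k) + im(k)^2)/(re(k)^2 + im(k)^2))*(C2*sin(3*log(z)*Abs(im(k))/(re(k)^2 + im(k)^2)) + C3*cos(3*log(z)*im(k)/(re(k)^2 + im(k)^2)))


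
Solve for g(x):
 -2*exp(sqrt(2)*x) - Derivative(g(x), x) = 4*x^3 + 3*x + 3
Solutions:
 g(x) = C1 - x^4 - 3*x^2/2 - 3*x - sqrt(2)*exp(sqrt(2)*x)


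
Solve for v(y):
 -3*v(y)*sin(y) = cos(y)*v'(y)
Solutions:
 v(y) = C1*cos(y)^3


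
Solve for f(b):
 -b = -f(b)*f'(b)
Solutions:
 f(b) = -sqrt(C1 + b^2)
 f(b) = sqrt(C1 + b^2)


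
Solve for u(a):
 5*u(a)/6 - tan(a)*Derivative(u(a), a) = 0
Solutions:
 u(a) = C1*sin(a)^(5/6)


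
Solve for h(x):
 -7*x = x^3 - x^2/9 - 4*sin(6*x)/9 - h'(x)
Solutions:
 h(x) = C1 + x^4/4 - x^3/27 + 7*x^2/2 + 2*cos(6*x)/27


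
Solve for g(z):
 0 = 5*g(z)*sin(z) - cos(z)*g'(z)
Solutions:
 g(z) = C1/cos(z)^5


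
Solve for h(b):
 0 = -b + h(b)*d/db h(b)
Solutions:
 h(b) = -sqrt(C1 + b^2)
 h(b) = sqrt(C1 + b^2)


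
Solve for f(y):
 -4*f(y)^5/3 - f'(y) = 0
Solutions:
 f(y) = -3^(1/4)*(1/(C1 + 16*y))^(1/4)
 f(y) = 3^(1/4)*(1/(C1 + 16*y))^(1/4)
 f(y) = -3^(1/4)*I*(1/(C1 + 16*y))^(1/4)
 f(y) = 3^(1/4)*I*(1/(C1 + 16*y))^(1/4)


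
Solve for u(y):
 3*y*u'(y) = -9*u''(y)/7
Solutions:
 u(y) = C1 + C2*erf(sqrt(42)*y/6)


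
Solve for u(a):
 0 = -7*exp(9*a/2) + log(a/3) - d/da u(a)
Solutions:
 u(a) = C1 + a*log(a) + a*(-log(3) - 1) - 14*exp(9*a/2)/9


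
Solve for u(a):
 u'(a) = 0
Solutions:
 u(a) = C1


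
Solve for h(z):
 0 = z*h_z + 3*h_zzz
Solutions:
 h(z) = C1 + Integral(C2*airyai(-3^(2/3)*z/3) + C3*airybi(-3^(2/3)*z/3), z)


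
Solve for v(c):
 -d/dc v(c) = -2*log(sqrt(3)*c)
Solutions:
 v(c) = C1 + 2*c*log(c) - 2*c + c*log(3)


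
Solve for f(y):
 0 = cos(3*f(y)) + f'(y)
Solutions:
 f(y) = -asin((C1 + exp(6*y))/(C1 - exp(6*y)))/3 + pi/3
 f(y) = asin((C1 + exp(6*y))/(C1 - exp(6*y)))/3


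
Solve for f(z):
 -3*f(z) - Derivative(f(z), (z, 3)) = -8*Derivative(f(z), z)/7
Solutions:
 f(z) = C1*exp(z*(16*3^(2/3)*98^(1/3)/(sqrt(1707321) + 1323)^(1/3) + 84^(1/3)*(sqrt(1707321) + 1323)^(1/3))/84)*sin(3^(1/6)*z*(-28^(1/3)*3^(2/3)*(sqrt(1707321) + 1323)^(1/3) + 48*98^(1/3)/(sqrt(1707321) + 1323)^(1/3))/84) + C2*exp(z*(16*3^(2/3)*98^(1/3)/(sqrt(1707321) + 1323)^(1/3) + 84^(1/3)*(sqrt(1707321) + 1323)^(1/3))/84)*cos(3^(1/6)*z*(-28^(1/3)*3^(2/3)*(sqrt(1707321) + 1323)^(1/3) + 48*98^(1/3)/(sqrt(1707321) + 1323)^(1/3))/84) + C3*exp(-z*(16*3^(2/3)*98^(1/3)/(sqrt(1707321) + 1323)^(1/3) + 84^(1/3)*(sqrt(1707321) + 1323)^(1/3))/42)


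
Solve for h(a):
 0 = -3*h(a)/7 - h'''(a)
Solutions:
 h(a) = C3*exp(-3^(1/3)*7^(2/3)*a/7) + (C1*sin(3^(5/6)*7^(2/3)*a/14) + C2*cos(3^(5/6)*7^(2/3)*a/14))*exp(3^(1/3)*7^(2/3)*a/14)


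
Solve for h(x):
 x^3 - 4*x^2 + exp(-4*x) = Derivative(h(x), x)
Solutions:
 h(x) = C1 + x^4/4 - 4*x^3/3 - exp(-4*x)/4


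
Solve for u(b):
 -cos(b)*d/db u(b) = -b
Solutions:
 u(b) = C1 + Integral(b/cos(b), b)


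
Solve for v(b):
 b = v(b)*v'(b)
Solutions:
 v(b) = -sqrt(C1 + b^2)
 v(b) = sqrt(C1 + b^2)


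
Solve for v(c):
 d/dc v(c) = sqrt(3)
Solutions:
 v(c) = C1 + sqrt(3)*c


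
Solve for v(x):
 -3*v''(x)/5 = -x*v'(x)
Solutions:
 v(x) = C1 + C2*erfi(sqrt(30)*x/6)


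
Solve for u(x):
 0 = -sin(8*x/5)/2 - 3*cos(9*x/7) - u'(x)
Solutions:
 u(x) = C1 - 7*sin(9*x/7)/3 + 5*cos(8*x/5)/16


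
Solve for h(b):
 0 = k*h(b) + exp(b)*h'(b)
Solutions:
 h(b) = C1*exp(k*exp(-b))


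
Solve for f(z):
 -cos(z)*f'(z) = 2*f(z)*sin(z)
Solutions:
 f(z) = C1*cos(z)^2


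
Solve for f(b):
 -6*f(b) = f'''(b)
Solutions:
 f(b) = C3*exp(-6^(1/3)*b) + (C1*sin(2^(1/3)*3^(5/6)*b/2) + C2*cos(2^(1/3)*3^(5/6)*b/2))*exp(6^(1/3)*b/2)


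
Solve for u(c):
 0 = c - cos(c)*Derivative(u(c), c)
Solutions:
 u(c) = C1 + Integral(c/cos(c), c)


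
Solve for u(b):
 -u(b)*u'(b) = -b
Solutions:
 u(b) = -sqrt(C1 + b^2)
 u(b) = sqrt(C1 + b^2)


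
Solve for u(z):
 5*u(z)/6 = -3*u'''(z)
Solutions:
 u(z) = C3*exp(-60^(1/3)*z/6) + (C1*sin(20^(1/3)*3^(5/6)*z/12) + C2*cos(20^(1/3)*3^(5/6)*z/12))*exp(60^(1/3)*z/12)


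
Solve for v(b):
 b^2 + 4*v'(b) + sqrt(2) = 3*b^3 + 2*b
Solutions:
 v(b) = C1 + 3*b^4/16 - b^3/12 + b^2/4 - sqrt(2)*b/4


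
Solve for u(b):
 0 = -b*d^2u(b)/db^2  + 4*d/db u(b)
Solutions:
 u(b) = C1 + C2*b^5


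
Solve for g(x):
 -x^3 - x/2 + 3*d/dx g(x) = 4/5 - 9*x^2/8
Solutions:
 g(x) = C1 + x^4/12 - x^3/8 + x^2/12 + 4*x/15


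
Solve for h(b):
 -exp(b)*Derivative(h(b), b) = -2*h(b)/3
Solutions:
 h(b) = C1*exp(-2*exp(-b)/3)


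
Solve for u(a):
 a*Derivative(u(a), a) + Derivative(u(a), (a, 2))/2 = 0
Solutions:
 u(a) = C1 + C2*erf(a)


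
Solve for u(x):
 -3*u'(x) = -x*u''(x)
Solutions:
 u(x) = C1 + C2*x^4


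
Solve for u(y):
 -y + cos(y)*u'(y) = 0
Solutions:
 u(y) = C1 + Integral(y/cos(y), y)


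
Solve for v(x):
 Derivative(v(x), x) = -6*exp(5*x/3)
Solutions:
 v(x) = C1 - 18*exp(5*x/3)/5


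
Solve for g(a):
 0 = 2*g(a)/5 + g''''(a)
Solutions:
 g(a) = (C1*sin(10^(3/4)*a/10) + C2*cos(10^(3/4)*a/10))*exp(-10^(3/4)*a/10) + (C3*sin(10^(3/4)*a/10) + C4*cos(10^(3/4)*a/10))*exp(10^(3/4)*a/10)


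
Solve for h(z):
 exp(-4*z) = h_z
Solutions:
 h(z) = C1 - exp(-4*z)/4


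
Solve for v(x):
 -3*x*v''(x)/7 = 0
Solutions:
 v(x) = C1 + C2*x


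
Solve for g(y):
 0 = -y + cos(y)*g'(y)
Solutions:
 g(y) = C1 + Integral(y/cos(y), y)


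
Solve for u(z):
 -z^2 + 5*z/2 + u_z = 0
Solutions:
 u(z) = C1 + z^3/3 - 5*z^2/4


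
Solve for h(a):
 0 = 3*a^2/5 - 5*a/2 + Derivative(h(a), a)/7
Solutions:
 h(a) = C1 - 7*a^3/5 + 35*a^2/4


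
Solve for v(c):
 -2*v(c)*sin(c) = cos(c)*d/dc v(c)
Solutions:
 v(c) = C1*cos(c)^2


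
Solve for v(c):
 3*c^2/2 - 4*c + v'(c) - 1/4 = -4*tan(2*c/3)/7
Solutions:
 v(c) = C1 - c^3/2 + 2*c^2 + c/4 + 6*log(cos(2*c/3))/7


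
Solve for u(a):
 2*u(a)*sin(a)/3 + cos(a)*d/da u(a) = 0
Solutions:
 u(a) = C1*cos(a)^(2/3)


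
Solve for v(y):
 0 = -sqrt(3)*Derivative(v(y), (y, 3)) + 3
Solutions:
 v(y) = C1 + C2*y + C3*y^2 + sqrt(3)*y^3/6


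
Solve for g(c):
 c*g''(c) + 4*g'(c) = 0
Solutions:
 g(c) = C1 + C2/c^3


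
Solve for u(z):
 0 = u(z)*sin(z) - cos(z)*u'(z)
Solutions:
 u(z) = C1/cos(z)


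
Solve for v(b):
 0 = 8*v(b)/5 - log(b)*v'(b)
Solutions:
 v(b) = C1*exp(8*li(b)/5)


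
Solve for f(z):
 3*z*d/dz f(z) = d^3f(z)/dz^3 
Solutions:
 f(z) = C1 + Integral(C2*airyai(3^(1/3)*z) + C3*airybi(3^(1/3)*z), z)


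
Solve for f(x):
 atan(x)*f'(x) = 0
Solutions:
 f(x) = C1


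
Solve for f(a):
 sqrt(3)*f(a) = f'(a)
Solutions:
 f(a) = C1*exp(sqrt(3)*a)


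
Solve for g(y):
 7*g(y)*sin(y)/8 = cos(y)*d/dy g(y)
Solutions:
 g(y) = C1/cos(y)^(7/8)


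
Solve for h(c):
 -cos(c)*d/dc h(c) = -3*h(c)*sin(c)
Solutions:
 h(c) = C1/cos(c)^3


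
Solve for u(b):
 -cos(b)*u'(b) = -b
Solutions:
 u(b) = C1 + Integral(b/cos(b), b)


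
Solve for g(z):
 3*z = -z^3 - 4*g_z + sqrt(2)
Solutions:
 g(z) = C1 - z^4/16 - 3*z^2/8 + sqrt(2)*z/4


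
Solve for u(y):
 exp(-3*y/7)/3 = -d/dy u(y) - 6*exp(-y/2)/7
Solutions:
 u(y) = C1 + 12*exp(-y/2)/7 + 7*exp(-3*y/7)/9


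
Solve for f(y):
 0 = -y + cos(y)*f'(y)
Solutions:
 f(y) = C1 + Integral(y/cos(y), y)


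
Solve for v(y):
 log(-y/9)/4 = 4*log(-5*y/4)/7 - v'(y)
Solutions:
 v(y) = C1 + 9*y*log(-y)/28 + y*(-32*log(2) - 9 + 14*log(3) + 16*log(5))/28


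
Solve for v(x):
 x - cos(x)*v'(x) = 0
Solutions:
 v(x) = C1 + Integral(x/cos(x), x)


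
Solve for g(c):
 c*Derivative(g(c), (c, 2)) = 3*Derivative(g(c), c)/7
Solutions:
 g(c) = C1 + C2*c^(10/7)


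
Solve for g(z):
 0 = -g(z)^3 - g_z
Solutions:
 g(z) = -sqrt(2)*sqrt(-1/(C1 - z))/2
 g(z) = sqrt(2)*sqrt(-1/(C1 - z))/2


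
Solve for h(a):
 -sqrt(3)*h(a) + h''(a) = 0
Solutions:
 h(a) = C1*exp(-3^(1/4)*a) + C2*exp(3^(1/4)*a)


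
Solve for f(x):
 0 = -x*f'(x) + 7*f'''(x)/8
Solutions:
 f(x) = C1 + Integral(C2*airyai(2*7^(2/3)*x/7) + C3*airybi(2*7^(2/3)*x/7), x)


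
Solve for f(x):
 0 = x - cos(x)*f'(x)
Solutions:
 f(x) = C1 + Integral(x/cos(x), x)


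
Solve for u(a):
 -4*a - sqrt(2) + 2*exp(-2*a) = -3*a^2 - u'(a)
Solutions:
 u(a) = C1 - a^3 + 2*a^2 + sqrt(2)*a + exp(-2*a)


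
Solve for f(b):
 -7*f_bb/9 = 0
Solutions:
 f(b) = C1 + C2*b


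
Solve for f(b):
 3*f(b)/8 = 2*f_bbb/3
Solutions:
 f(b) = C3*exp(6^(2/3)*b/4) + (C1*sin(3*2^(2/3)*3^(1/6)*b/8) + C2*cos(3*2^(2/3)*3^(1/6)*b/8))*exp(-6^(2/3)*b/8)


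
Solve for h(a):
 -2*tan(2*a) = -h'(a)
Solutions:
 h(a) = C1 - log(cos(2*a))


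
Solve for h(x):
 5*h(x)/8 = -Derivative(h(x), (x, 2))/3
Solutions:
 h(x) = C1*sin(sqrt(30)*x/4) + C2*cos(sqrt(30)*x/4)


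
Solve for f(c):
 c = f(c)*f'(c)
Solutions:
 f(c) = -sqrt(C1 + c^2)
 f(c) = sqrt(C1 + c^2)


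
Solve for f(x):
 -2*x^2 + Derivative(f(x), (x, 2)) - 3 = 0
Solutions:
 f(x) = C1 + C2*x + x^4/6 + 3*x^2/2


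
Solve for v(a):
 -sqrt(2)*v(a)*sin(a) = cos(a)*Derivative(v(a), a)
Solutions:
 v(a) = C1*cos(a)^(sqrt(2))


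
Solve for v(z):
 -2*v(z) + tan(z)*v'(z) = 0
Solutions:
 v(z) = C1*sin(z)^2


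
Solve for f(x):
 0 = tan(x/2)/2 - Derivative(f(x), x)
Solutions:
 f(x) = C1 - log(cos(x/2))


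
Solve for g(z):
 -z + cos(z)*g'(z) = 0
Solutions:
 g(z) = C1 + Integral(z/cos(z), z)


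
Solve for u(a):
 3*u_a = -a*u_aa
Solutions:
 u(a) = C1 + C2/a^2


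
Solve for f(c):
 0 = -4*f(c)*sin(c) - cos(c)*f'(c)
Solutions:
 f(c) = C1*cos(c)^4


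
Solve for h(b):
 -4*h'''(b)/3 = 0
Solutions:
 h(b) = C1 + C2*b + C3*b^2


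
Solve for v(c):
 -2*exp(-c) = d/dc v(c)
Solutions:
 v(c) = C1 + 2*exp(-c)


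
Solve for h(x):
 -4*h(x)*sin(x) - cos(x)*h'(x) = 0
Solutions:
 h(x) = C1*cos(x)^4


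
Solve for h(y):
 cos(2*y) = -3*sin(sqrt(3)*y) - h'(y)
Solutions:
 h(y) = C1 - sin(2*y)/2 + sqrt(3)*cos(sqrt(3)*y)


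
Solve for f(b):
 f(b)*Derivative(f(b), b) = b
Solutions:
 f(b) = -sqrt(C1 + b^2)
 f(b) = sqrt(C1 + b^2)


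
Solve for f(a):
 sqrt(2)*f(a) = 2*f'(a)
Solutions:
 f(a) = C1*exp(sqrt(2)*a/2)


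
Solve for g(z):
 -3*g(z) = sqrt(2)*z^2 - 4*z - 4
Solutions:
 g(z) = -sqrt(2)*z^2/3 + 4*z/3 + 4/3


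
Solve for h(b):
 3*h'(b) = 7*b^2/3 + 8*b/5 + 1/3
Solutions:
 h(b) = C1 + 7*b^3/27 + 4*b^2/15 + b/9


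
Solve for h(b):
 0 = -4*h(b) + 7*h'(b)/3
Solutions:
 h(b) = C1*exp(12*b/7)


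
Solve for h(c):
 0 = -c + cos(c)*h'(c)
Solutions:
 h(c) = C1 + Integral(c/cos(c), c)


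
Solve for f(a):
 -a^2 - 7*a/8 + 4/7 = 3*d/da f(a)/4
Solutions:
 f(a) = C1 - 4*a^3/9 - 7*a^2/12 + 16*a/21


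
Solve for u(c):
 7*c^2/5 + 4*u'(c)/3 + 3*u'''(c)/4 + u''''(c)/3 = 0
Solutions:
 u(c) = C1 + C2*exp(c*(-6 + 9/(16*sqrt(91) + 155)^(1/3) + (16*sqrt(91) + 155)^(1/3))/8)*sin(sqrt(3)*c*(-(16*sqrt(91) + 155)^(1/3) + 9/(16*sqrt(91) + 155)^(1/3))/8) + C3*exp(c*(-6 + 9/(16*sqrt(91) + 155)^(1/3) + (16*sqrt(91) + 155)^(1/3))/8)*cos(sqrt(3)*c*(-(16*sqrt(91) + 155)^(1/3) + 9/(16*sqrt(91) + 155)^(1/3))/8) + C4*exp(-c*(9/(16*sqrt(91) + 155)^(1/3) + 3 + (16*sqrt(91) + 155)^(1/3))/4) - 7*c^3/20 + 189*c/160


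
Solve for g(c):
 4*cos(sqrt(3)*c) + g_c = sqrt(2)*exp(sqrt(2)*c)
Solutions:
 g(c) = C1 + exp(sqrt(2)*c) - 4*sqrt(3)*sin(sqrt(3)*c)/3


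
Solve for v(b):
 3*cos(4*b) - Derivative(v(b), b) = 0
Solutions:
 v(b) = C1 + 3*sin(4*b)/4


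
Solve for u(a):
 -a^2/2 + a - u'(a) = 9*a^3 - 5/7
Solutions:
 u(a) = C1 - 9*a^4/4 - a^3/6 + a^2/2 + 5*a/7


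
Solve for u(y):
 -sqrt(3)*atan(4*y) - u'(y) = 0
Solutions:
 u(y) = C1 - sqrt(3)*(y*atan(4*y) - log(16*y^2 + 1)/8)


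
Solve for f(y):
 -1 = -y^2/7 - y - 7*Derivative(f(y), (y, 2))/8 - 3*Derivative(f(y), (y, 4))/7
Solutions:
 f(y) = C1 + C2*y + C3*sin(7*sqrt(6)*y/12) + C4*cos(7*sqrt(6)*y/12) - 2*y^4/147 - 4*y^3/21 + 1564*y^2/2401


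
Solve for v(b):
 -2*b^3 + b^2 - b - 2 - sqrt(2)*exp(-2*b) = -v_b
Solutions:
 v(b) = C1 + b^4/2 - b^3/3 + b^2/2 + 2*b - sqrt(2)*exp(-2*b)/2


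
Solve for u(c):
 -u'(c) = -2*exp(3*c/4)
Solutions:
 u(c) = C1 + 8*exp(3*c/4)/3


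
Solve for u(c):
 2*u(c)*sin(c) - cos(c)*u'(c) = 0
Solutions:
 u(c) = C1/cos(c)^2


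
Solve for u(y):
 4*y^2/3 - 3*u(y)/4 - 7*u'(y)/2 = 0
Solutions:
 u(y) = C1*exp(-3*y/14) + 16*y^2/9 - 448*y/27 + 6272/81


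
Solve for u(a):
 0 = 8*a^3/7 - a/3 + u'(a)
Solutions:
 u(a) = C1 - 2*a^4/7 + a^2/6


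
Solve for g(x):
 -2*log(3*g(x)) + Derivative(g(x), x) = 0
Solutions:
 -Integral(1/(log(_y) + log(3)), (_y, g(x)))/2 = C1 - x


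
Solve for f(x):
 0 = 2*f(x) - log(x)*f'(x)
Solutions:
 f(x) = C1*exp(2*li(x))


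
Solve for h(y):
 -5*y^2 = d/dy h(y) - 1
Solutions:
 h(y) = C1 - 5*y^3/3 + y


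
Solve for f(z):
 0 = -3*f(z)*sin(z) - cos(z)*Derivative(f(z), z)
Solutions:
 f(z) = C1*cos(z)^3


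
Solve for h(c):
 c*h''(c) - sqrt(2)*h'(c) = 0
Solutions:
 h(c) = C1 + C2*c^(1 + sqrt(2))


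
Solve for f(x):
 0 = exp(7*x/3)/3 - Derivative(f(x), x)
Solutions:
 f(x) = C1 + exp(7*x/3)/7


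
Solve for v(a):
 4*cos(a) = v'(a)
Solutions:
 v(a) = C1 + 4*sin(a)


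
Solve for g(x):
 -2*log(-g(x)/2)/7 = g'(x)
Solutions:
 7*Integral(1/(log(-_y) - log(2)), (_y, g(x)))/2 = C1 - x


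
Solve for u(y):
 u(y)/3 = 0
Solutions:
 u(y) = 0


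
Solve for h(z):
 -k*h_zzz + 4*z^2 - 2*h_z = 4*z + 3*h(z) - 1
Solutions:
 h(z) = C1*exp(2^(1/3)*z*(6^(1/3)*(sqrt(3)*sqrt((243 + 32/k)/k^2) + 27/k)^(1/3)/12 - 2^(1/3)*3^(5/6)*I*(sqrt(3)*sqrt((243 + 32/k)/k^2) + 27/k)^(1/3)/12 + 4/(k*(-3^(1/3) + 3^(5/6)*I)*(sqrt(3)*sqrt((243 + 32/k)/k^2) + 27/k)^(1/3)))) + C2*exp(2^(1/3)*z*(6^(1/3)*(sqrt(3)*sqrt((243 + 32/k)/k^2) + 27/k)^(1/3)/12 + 2^(1/3)*3^(5/6)*I*(sqrt(3)*sqrt((243 + 32/k)/k^2) + 27/k)^(1/3)/12 - 4/(k*(3^(1/3) + 3^(5/6)*I)*(sqrt(3)*sqrt((243 + 32/k)/k^2) + 27/k)^(1/3)))) + C3*exp(6^(1/3)*z*(-2^(1/3)*(sqrt(3)*sqrt((243 + 32/k)/k^2) + 27/k)^(1/3) + 4*3^(1/3)/(k*(sqrt(3)*sqrt((243 + 32/k)/k^2) + 27/k)^(1/3)))/6) + 4*z^2/3 - 28*z/9 + 65/27


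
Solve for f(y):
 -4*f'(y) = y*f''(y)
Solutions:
 f(y) = C1 + C2/y^3


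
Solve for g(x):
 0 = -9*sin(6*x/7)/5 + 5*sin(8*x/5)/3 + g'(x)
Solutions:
 g(x) = C1 - 21*cos(6*x/7)/10 + 25*cos(8*x/5)/24


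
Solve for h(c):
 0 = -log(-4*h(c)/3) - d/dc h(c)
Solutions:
 Integral(1/(log(-_y) - log(3) + 2*log(2)), (_y, h(c))) = C1 - c


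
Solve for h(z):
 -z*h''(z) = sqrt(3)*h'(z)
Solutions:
 h(z) = C1 + C2*z^(1 - sqrt(3))


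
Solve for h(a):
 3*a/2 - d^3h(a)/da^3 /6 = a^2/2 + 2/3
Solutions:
 h(a) = C1 + C2*a + C3*a^2 - a^5/20 + 3*a^4/8 - 2*a^3/3


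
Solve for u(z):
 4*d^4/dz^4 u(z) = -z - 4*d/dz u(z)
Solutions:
 u(z) = C1 + C4*exp(-z) - z^2/8 + (C2*sin(sqrt(3)*z/2) + C3*cos(sqrt(3)*z/2))*exp(z/2)


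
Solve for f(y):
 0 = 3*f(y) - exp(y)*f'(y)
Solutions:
 f(y) = C1*exp(-3*exp(-y))


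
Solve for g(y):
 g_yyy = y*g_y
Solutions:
 g(y) = C1 + Integral(C2*airyai(y) + C3*airybi(y), y)


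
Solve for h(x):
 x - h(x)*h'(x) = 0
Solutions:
 h(x) = -sqrt(C1 + x^2)
 h(x) = sqrt(C1 + x^2)


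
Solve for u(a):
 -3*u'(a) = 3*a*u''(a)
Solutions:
 u(a) = C1 + C2*log(a)


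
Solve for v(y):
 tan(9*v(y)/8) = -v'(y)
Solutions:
 v(y) = -8*asin(C1*exp(-9*y/8))/9 + 8*pi/9
 v(y) = 8*asin(C1*exp(-9*y/8))/9


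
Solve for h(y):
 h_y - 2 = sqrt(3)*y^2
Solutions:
 h(y) = C1 + sqrt(3)*y^3/3 + 2*y


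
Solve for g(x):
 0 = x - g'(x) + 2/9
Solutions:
 g(x) = C1 + x^2/2 + 2*x/9


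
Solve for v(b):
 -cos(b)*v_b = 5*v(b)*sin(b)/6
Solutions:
 v(b) = C1*cos(b)^(5/6)


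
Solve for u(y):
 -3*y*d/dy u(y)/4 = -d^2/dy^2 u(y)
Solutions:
 u(y) = C1 + C2*erfi(sqrt(6)*y/4)


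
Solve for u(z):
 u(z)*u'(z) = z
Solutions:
 u(z) = -sqrt(C1 + z^2)
 u(z) = sqrt(C1 + z^2)


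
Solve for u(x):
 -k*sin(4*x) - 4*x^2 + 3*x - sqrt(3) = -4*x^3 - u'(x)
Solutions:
 u(x) = C1 - k*cos(4*x)/4 - x^4 + 4*x^3/3 - 3*x^2/2 + sqrt(3)*x


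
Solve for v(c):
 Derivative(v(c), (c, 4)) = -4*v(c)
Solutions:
 v(c) = (C1*sin(c) + C2*cos(c))*exp(-c) + (C3*sin(c) + C4*cos(c))*exp(c)


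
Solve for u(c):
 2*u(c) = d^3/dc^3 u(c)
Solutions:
 u(c) = C3*exp(2^(1/3)*c) + (C1*sin(2^(1/3)*sqrt(3)*c/2) + C2*cos(2^(1/3)*sqrt(3)*c/2))*exp(-2^(1/3)*c/2)


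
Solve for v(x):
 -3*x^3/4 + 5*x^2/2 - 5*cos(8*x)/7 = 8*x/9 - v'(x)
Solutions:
 v(x) = C1 + 3*x^4/16 - 5*x^3/6 + 4*x^2/9 + 5*sin(8*x)/56


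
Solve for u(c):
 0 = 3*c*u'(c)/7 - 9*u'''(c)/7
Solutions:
 u(c) = C1 + Integral(C2*airyai(3^(2/3)*c/3) + C3*airybi(3^(2/3)*c/3), c)


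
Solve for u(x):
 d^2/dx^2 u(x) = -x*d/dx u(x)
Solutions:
 u(x) = C1 + C2*erf(sqrt(2)*x/2)


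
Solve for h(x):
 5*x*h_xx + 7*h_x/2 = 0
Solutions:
 h(x) = C1 + C2*x^(3/10)


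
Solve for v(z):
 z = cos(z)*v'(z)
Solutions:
 v(z) = C1 + Integral(z/cos(z), z)


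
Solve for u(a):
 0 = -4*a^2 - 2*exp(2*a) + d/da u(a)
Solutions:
 u(a) = C1 + 4*a^3/3 + exp(2*a)


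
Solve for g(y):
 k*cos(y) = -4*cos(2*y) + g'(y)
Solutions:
 g(y) = C1 + k*sin(y) + 2*sin(2*y)


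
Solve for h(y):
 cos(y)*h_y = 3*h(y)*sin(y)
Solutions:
 h(y) = C1/cos(y)^3


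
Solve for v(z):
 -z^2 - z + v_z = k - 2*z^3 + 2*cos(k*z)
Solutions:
 v(z) = C1 + k*z - z^4/2 + z^3/3 + z^2/2 + 2*sin(k*z)/k


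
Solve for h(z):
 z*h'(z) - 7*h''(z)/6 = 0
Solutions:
 h(z) = C1 + C2*erfi(sqrt(21)*z/7)


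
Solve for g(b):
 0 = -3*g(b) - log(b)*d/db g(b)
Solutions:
 g(b) = C1*exp(-3*li(b))


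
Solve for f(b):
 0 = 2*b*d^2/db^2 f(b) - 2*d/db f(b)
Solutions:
 f(b) = C1 + C2*b^2


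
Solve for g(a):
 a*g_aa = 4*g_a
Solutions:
 g(a) = C1 + C2*a^5


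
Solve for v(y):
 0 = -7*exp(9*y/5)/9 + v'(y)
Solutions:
 v(y) = C1 + 35*exp(9*y/5)/81


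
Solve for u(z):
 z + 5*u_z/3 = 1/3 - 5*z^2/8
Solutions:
 u(z) = C1 - z^3/8 - 3*z^2/10 + z/5


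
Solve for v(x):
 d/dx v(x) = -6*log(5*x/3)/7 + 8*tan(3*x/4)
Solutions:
 v(x) = C1 - 6*x*log(x)/7 - 6*x*log(5)/7 + 6*x/7 + 6*x*log(3)/7 - 32*log(cos(3*x/4))/3


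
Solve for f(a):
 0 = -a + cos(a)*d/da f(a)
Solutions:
 f(a) = C1 + Integral(a/cos(a), a)


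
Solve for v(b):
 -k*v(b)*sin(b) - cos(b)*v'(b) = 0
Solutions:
 v(b) = C1*exp(k*log(cos(b)))


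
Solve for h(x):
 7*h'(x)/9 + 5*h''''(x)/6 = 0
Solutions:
 h(x) = C1 + C4*exp(-14^(1/3)*15^(2/3)*x/15) + (C2*sin(14^(1/3)*3^(1/6)*5^(2/3)*x/10) + C3*cos(14^(1/3)*3^(1/6)*5^(2/3)*x/10))*exp(14^(1/3)*15^(2/3)*x/30)


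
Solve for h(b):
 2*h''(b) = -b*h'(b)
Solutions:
 h(b) = C1 + C2*erf(b/2)


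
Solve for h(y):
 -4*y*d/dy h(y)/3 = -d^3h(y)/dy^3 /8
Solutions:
 h(y) = C1 + Integral(C2*airyai(2*6^(2/3)*y/3) + C3*airybi(2*6^(2/3)*y/3), y)


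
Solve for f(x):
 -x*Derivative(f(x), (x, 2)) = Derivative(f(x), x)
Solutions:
 f(x) = C1 + C2*log(x)


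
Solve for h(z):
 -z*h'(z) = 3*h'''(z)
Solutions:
 h(z) = C1 + Integral(C2*airyai(-3^(2/3)*z/3) + C3*airybi(-3^(2/3)*z/3), z)


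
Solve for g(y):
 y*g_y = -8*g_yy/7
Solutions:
 g(y) = C1 + C2*erf(sqrt(7)*y/4)


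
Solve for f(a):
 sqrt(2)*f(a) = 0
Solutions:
 f(a) = 0


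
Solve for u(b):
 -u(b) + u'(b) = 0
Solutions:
 u(b) = C1*exp(b)


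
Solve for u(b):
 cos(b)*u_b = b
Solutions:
 u(b) = C1 + Integral(b/cos(b), b)


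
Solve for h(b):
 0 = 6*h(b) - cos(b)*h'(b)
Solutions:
 h(b) = C1*(sin(b)^3 + 3*sin(b)^2 + 3*sin(b) + 1)/(sin(b)^3 - 3*sin(b)^2 + 3*sin(b) - 1)


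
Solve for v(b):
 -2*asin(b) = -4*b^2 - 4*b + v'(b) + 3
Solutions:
 v(b) = C1 + 4*b^3/3 + 2*b^2 - 2*b*asin(b) - 3*b - 2*sqrt(1 - b^2)


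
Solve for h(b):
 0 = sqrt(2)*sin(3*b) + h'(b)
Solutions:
 h(b) = C1 + sqrt(2)*cos(3*b)/3


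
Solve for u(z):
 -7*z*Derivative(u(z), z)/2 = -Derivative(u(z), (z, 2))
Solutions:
 u(z) = C1 + C2*erfi(sqrt(7)*z/2)


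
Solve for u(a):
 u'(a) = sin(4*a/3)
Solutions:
 u(a) = C1 - 3*cos(4*a/3)/4


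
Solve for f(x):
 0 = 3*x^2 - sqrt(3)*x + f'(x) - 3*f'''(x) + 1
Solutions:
 f(x) = C1 + C2*exp(-sqrt(3)*x/3) + C3*exp(sqrt(3)*x/3) - x^3 + sqrt(3)*x^2/2 - 19*x


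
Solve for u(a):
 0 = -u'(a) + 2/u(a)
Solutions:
 u(a) = -sqrt(C1 + 4*a)
 u(a) = sqrt(C1 + 4*a)


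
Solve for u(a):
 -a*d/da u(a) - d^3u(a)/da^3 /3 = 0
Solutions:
 u(a) = C1 + Integral(C2*airyai(-3^(1/3)*a) + C3*airybi(-3^(1/3)*a), a)


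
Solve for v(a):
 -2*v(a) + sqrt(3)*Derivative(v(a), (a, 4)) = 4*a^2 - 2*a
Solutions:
 v(a) = C1*exp(-2^(1/4)*3^(7/8)*a/3) + C2*exp(2^(1/4)*3^(7/8)*a/3) + C3*sin(2^(1/4)*3^(7/8)*a/3) + C4*cos(2^(1/4)*3^(7/8)*a/3) - 2*a^2 + a


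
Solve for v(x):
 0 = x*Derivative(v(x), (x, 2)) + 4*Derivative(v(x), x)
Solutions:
 v(x) = C1 + C2/x^3


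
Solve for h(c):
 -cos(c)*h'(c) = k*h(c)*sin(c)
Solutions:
 h(c) = C1*exp(k*log(cos(c)))


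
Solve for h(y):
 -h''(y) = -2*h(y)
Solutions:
 h(y) = C1*exp(-sqrt(2)*y) + C2*exp(sqrt(2)*y)


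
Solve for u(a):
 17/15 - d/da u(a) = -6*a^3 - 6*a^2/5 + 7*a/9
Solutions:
 u(a) = C1 + 3*a^4/2 + 2*a^3/5 - 7*a^2/18 + 17*a/15


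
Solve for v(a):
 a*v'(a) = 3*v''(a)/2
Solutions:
 v(a) = C1 + C2*erfi(sqrt(3)*a/3)


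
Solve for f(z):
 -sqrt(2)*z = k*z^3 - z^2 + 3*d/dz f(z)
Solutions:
 f(z) = C1 - k*z^4/12 + z^3/9 - sqrt(2)*z^2/6


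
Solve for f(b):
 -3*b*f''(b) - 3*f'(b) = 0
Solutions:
 f(b) = C1 + C2*log(b)


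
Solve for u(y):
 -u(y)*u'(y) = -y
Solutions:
 u(y) = -sqrt(C1 + y^2)
 u(y) = sqrt(C1 + y^2)


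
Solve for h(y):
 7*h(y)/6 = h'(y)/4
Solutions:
 h(y) = C1*exp(14*y/3)


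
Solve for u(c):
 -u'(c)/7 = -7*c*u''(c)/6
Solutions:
 u(c) = C1 + C2*c^(55/49)


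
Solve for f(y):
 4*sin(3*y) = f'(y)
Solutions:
 f(y) = C1 - 4*cos(3*y)/3


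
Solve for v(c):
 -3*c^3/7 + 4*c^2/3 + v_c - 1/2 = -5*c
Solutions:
 v(c) = C1 + 3*c^4/28 - 4*c^3/9 - 5*c^2/2 + c/2


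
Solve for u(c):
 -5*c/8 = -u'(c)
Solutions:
 u(c) = C1 + 5*c^2/16


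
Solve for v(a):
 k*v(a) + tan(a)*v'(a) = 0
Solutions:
 v(a) = C1*exp(-k*log(sin(a)))


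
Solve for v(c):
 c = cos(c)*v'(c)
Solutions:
 v(c) = C1 + Integral(c/cos(c), c)


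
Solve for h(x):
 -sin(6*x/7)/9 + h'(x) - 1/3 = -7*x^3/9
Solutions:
 h(x) = C1 - 7*x^4/36 + x/3 - 7*cos(6*x/7)/54


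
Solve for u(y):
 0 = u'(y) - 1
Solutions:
 u(y) = C1 + y


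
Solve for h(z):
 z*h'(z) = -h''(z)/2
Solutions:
 h(z) = C1 + C2*erf(z)


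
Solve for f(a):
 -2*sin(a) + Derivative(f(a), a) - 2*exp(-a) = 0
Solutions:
 f(a) = C1 - 2*cos(a) - 2*exp(-a)


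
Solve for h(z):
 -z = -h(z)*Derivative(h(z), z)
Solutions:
 h(z) = -sqrt(C1 + z^2)
 h(z) = sqrt(C1 + z^2)


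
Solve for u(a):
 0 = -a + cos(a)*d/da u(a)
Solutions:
 u(a) = C1 + Integral(a/cos(a), a)


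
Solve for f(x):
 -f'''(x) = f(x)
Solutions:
 f(x) = C3*exp(-x) + (C1*sin(sqrt(3)*x/2) + C2*cos(sqrt(3)*x/2))*exp(x/2)


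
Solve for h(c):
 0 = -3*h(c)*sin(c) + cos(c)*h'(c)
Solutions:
 h(c) = C1/cos(c)^3


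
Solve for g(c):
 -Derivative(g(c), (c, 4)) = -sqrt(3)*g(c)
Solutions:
 g(c) = C1*exp(-3^(1/8)*c) + C2*exp(3^(1/8)*c) + C3*sin(3^(1/8)*c) + C4*cos(3^(1/8)*c)


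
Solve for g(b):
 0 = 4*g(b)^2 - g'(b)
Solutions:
 g(b) = -1/(C1 + 4*b)


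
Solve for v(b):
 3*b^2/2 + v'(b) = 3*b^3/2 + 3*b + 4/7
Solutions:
 v(b) = C1 + 3*b^4/8 - b^3/2 + 3*b^2/2 + 4*b/7


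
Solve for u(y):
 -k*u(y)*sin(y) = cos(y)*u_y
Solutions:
 u(y) = C1*exp(k*log(cos(y)))


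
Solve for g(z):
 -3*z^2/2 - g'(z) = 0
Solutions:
 g(z) = C1 - z^3/2


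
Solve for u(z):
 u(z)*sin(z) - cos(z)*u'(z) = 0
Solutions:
 u(z) = C1/cos(z)


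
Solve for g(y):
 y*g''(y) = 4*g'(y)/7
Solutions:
 g(y) = C1 + C2*y^(11/7)


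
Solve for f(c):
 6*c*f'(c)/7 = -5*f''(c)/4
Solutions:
 f(c) = C1 + C2*erf(2*sqrt(105)*c/35)


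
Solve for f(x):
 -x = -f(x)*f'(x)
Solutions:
 f(x) = -sqrt(C1 + x^2)
 f(x) = sqrt(C1 + x^2)


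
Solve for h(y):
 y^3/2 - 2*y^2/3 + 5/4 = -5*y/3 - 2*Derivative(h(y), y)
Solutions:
 h(y) = C1 - y^4/16 + y^3/9 - 5*y^2/12 - 5*y/8


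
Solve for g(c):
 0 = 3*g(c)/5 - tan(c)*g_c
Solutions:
 g(c) = C1*sin(c)^(3/5)


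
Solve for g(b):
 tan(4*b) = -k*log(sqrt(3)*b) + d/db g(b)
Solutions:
 g(b) = C1 + b*k*(log(b) - 1) + b*k*log(3)/2 - log(cos(4*b))/4


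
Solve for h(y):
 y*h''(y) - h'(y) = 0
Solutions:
 h(y) = C1 + C2*y^2


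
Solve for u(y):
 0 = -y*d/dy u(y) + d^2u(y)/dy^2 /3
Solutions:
 u(y) = C1 + C2*erfi(sqrt(6)*y/2)


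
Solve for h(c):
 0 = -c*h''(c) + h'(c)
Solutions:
 h(c) = C1 + C2*c^2


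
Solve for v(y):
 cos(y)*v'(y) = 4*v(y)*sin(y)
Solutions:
 v(y) = C1/cos(y)^4


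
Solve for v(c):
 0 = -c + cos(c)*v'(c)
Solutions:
 v(c) = C1 + Integral(c/cos(c), c)


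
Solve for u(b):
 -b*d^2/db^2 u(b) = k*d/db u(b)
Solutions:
 u(b) = C1 + b^(1 - re(k))*(C2*sin(log(b)*Abs(im(k))) + C3*cos(log(b)*im(k)))


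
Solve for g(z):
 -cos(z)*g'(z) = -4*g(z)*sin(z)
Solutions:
 g(z) = C1/cos(z)^4


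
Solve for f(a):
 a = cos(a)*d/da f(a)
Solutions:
 f(a) = C1 + Integral(a/cos(a), a)


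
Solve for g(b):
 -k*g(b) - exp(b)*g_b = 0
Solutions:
 g(b) = C1*exp(k*exp(-b))


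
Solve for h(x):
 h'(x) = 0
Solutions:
 h(x) = C1


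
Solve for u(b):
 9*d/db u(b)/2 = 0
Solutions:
 u(b) = C1


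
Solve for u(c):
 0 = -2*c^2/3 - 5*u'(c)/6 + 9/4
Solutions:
 u(c) = C1 - 4*c^3/15 + 27*c/10


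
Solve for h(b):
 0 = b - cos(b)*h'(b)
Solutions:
 h(b) = C1 + Integral(b/cos(b), b)


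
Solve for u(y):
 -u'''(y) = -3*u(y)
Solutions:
 u(y) = C3*exp(3^(1/3)*y) + (C1*sin(3^(5/6)*y/2) + C2*cos(3^(5/6)*y/2))*exp(-3^(1/3)*y/2)


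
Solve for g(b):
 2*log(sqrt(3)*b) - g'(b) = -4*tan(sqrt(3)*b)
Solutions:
 g(b) = C1 + 2*b*log(b) - 2*b + b*log(3) - 4*sqrt(3)*log(cos(sqrt(3)*b))/3


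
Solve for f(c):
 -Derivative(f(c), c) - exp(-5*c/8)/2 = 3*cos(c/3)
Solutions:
 f(c) = C1 - 9*sin(c/3) + 4*exp(-5*c/8)/5


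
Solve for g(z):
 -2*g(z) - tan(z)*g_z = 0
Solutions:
 g(z) = C1/sin(z)^2


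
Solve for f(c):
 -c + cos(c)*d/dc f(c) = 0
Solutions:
 f(c) = C1 + Integral(c/cos(c), c)


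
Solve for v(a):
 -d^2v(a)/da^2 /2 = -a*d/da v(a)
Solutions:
 v(a) = C1 + C2*erfi(a)


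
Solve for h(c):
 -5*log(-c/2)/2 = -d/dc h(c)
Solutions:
 h(c) = C1 + 5*c*log(-c)/2 + 5*c*(-1 - log(2))/2


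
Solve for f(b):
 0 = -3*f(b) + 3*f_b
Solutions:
 f(b) = C1*exp(b)


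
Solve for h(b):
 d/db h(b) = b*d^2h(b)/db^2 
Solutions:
 h(b) = C1 + C2*b^2


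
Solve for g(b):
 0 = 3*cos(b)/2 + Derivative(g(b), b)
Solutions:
 g(b) = C1 - 3*sin(b)/2


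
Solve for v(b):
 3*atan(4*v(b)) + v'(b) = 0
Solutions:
 Integral(1/atan(4*_y), (_y, v(b))) = C1 - 3*b


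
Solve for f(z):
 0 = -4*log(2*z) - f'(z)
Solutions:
 f(z) = C1 - 4*z*log(z) - z*log(16) + 4*z


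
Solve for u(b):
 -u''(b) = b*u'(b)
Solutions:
 u(b) = C1 + C2*erf(sqrt(2)*b/2)


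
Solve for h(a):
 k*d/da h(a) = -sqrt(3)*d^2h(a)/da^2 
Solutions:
 h(a) = C1 + C2*exp(-sqrt(3)*a*k/3)


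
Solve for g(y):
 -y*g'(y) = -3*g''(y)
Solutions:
 g(y) = C1 + C2*erfi(sqrt(6)*y/6)


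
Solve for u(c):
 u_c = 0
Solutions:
 u(c) = C1


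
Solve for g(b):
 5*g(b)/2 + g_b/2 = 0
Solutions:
 g(b) = C1*exp(-5*b)


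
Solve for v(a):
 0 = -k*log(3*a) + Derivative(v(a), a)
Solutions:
 v(a) = C1 + a*k*log(a) - a*k + a*k*log(3)


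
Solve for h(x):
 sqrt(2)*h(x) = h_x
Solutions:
 h(x) = C1*exp(sqrt(2)*x)


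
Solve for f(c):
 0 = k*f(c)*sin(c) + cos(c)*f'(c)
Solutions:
 f(c) = C1*exp(k*log(cos(c)))


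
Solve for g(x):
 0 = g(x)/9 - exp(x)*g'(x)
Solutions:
 g(x) = C1*exp(-exp(-x)/9)


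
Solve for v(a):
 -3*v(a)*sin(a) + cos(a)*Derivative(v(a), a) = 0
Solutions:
 v(a) = C1/cos(a)^3


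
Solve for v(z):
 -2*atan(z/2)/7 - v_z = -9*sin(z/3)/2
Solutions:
 v(z) = C1 - 2*z*atan(z/2)/7 + 2*log(z^2 + 4)/7 - 27*cos(z/3)/2


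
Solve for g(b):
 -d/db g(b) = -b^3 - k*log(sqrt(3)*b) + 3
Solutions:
 g(b) = C1 + b^4/4 + b*k*log(b) - b*k + b*k*log(3)/2 - 3*b


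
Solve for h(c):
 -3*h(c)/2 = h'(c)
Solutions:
 h(c) = C1*exp(-3*c/2)


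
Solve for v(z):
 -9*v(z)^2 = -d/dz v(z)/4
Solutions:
 v(z) = -1/(C1 + 36*z)


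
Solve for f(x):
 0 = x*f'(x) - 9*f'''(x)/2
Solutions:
 f(x) = C1 + Integral(C2*airyai(6^(1/3)*x/3) + C3*airybi(6^(1/3)*x/3), x)


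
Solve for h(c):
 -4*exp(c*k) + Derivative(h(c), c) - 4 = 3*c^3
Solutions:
 h(c) = C1 + 3*c^4/4 + 4*c + 4*exp(c*k)/k


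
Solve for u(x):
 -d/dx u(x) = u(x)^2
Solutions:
 u(x) = 1/(C1 + x)


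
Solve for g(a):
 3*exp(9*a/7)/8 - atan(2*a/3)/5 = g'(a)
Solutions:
 g(a) = C1 - a*atan(2*a/3)/5 + 7*exp(9*a/7)/24 + 3*log(4*a^2 + 9)/20


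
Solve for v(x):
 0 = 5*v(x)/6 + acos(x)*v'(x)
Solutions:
 v(x) = C1*exp(-5*Integral(1/acos(x), x)/6)
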